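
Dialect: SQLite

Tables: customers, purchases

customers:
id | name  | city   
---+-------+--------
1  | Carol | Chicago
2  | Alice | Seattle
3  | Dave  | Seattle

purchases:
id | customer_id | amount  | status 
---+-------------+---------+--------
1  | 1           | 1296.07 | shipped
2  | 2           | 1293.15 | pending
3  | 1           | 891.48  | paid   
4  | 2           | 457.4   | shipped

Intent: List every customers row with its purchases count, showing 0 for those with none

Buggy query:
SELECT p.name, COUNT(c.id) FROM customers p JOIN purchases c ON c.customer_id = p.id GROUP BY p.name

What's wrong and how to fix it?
Bug: An inner join excludes parents with zero children

Fix: Switch to LEFT JOIN to retain unmatched parent rows

Corrected query:
SELECT p.name, COUNT(c.id) FROM customers p LEFT JOIN purchases c ON c.customer_id = p.id GROUP BY p.name

Result:
name  | COUNT(c.id)
------+------------
Alice | 2          
Carol | 2          
Dave  | 0          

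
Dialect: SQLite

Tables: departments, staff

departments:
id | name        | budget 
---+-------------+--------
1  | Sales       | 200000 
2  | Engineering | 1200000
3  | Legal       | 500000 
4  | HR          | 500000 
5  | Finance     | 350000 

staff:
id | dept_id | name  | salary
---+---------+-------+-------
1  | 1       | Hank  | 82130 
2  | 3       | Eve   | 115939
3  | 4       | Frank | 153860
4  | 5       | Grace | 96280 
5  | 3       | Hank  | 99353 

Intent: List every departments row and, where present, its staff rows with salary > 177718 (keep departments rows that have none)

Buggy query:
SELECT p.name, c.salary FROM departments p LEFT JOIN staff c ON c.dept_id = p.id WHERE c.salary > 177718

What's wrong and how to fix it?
Bug: A WHERE condition on the right-hand table after LEFT JOIN drops unmatched parents

Fix: Move the right-table condition into the ON clause so unmatched parents are kept

Corrected query:
SELECT p.name, c.salary FROM departments p LEFT JOIN staff c ON c.dept_id = p.id AND c.salary > 177718

Result:
name        | salary
------------+-------
Sales       | NULL  
Engineering | NULL  
Legal       | NULL  
HR          | NULL  
Finance     | NULL  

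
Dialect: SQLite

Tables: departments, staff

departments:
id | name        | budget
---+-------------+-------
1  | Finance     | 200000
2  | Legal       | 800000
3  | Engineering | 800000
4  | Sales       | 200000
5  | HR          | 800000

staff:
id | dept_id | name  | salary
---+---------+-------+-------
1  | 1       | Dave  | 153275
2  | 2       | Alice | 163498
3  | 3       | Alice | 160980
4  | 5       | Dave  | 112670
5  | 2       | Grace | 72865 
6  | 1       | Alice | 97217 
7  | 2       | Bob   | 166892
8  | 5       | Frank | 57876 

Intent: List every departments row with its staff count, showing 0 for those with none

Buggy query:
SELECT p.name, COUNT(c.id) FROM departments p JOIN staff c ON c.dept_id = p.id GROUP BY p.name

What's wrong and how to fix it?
Bug: An inner join excludes parents with zero children

Fix: Use LEFT JOIN so parents without children still appear (COUNT(c.id) gives 0)

Corrected query:
SELECT p.name, COUNT(c.id) FROM departments p LEFT JOIN staff c ON c.dept_id = p.id GROUP BY p.name

Result:
name        | COUNT(c.id)
------------+------------
Engineering | 1          
Finance     | 2          
HR          | 2          
Legal       | 3          
Sales       | 0          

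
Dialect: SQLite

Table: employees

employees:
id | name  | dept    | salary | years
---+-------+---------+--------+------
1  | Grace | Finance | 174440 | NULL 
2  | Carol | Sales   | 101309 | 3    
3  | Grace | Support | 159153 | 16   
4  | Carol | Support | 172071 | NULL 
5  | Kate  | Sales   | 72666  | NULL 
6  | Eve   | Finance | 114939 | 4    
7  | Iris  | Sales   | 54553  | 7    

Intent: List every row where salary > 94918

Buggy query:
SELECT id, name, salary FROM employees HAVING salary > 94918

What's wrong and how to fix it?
Bug: HAVING filters the output of aggregation, but this query has no GROUP BY and no aggregate functions, so SQLite rejects it (HAVING clause on a non-aggregate query); the condition here is per row

Fix: Use WHERE for row-level filtering

Corrected query:
SELECT id, name, salary FROM employees WHERE salary > 94918

Result:
id | name  | salary
---+-------+-------
1  | Grace | 174440
2  | Carol | 101309
3  | Grace | 159153
4  | Carol | 172071
6  | Eve   | 114939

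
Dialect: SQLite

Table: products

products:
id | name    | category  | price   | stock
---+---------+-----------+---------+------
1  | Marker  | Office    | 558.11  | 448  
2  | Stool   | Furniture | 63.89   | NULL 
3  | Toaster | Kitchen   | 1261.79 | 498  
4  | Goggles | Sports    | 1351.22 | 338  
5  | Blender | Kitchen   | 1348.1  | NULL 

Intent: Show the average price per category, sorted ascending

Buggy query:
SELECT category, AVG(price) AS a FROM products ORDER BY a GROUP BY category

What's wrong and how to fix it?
Bug: GROUP BY must precede ORDER BY

Fix: Move ORDER BY to the end, after GROUP BY

Corrected query:
SELECT category, AVG(price) AS a FROM products GROUP BY category ORDER BY a

Result:
category  | a       
----------+---------
Furniture | 63.89   
Office    | 558.11  
Kitchen   | 1304.945
Sports    | 1351.22 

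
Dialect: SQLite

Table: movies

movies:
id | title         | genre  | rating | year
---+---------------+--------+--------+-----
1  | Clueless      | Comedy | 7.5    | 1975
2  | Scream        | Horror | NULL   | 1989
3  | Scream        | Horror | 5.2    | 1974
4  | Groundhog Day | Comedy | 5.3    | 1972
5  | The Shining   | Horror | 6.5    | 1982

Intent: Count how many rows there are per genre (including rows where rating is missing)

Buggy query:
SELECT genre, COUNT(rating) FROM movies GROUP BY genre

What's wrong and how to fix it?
Bug: COUNT(column) counts non-NULL values only; rows with NULL rating aren't counted

Fix: Use COUNT(*) to count all rows regardless of NULL

Corrected query:
SELECT genre, COUNT(*) FROM movies GROUP BY genre

Result:
genre  | COUNT(*)
-------+---------
Comedy | 2       
Horror | 3       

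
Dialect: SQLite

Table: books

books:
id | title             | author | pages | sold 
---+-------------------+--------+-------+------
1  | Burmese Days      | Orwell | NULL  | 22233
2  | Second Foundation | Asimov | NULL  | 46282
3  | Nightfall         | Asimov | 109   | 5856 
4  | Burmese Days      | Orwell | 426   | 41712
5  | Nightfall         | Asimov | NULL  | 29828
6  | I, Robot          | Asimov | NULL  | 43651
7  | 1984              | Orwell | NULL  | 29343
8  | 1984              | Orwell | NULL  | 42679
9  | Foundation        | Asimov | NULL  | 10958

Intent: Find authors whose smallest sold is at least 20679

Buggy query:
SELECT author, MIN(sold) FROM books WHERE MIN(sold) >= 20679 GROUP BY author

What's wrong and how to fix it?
Bug: MIN() in WHERE is a misuse of aggregate

Fix: Use HAVING for the per-group MIN condition

Corrected query:
SELECT author, MIN(sold) FROM books GROUP BY author HAVING MIN(sold) >= 20679

Result:
author | MIN(sold)
-------+----------
Orwell | 22233    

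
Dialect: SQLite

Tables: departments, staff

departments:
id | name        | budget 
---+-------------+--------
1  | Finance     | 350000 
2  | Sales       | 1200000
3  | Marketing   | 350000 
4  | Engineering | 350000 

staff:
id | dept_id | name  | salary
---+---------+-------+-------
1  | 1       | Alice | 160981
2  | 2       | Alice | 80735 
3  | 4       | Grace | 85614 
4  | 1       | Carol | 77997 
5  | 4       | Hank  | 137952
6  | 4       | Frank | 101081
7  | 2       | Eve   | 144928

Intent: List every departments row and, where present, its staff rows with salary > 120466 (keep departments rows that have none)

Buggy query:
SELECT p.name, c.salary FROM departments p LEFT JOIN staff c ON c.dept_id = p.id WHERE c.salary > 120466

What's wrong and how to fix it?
Bug: A WHERE condition on the right-hand table after LEFT JOIN drops unmatched parents

Fix: Put 'c.salary > 120466' in the JOIN's ON clause instead of WHERE

Corrected query:
SELECT p.name, c.salary FROM departments p LEFT JOIN staff c ON c.dept_id = p.id AND c.salary > 120466

Result:
name        | salary
------------+-------
Finance     | 160981
Sales       | 144928
Marketing   | NULL  
Engineering | 137952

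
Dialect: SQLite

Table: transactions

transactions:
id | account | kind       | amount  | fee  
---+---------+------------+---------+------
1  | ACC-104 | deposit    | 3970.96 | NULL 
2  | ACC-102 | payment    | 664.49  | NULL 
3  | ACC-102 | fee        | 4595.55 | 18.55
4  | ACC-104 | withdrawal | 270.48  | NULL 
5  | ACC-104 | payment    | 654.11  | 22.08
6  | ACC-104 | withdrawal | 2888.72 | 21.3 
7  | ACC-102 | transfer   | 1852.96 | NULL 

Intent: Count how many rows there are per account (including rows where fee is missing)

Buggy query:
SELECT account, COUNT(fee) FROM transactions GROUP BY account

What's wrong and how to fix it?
Bug: COUNT(column) counts non-NULL values only; rows with NULL fee aren't counted

Fix: Replace COUNT(fee) with COUNT(*)

Corrected query:
SELECT account, COUNT(*) FROM transactions GROUP BY account

Result:
account | COUNT(*)
--------+---------
ACC-102 | 3       
ACC-104 | 4       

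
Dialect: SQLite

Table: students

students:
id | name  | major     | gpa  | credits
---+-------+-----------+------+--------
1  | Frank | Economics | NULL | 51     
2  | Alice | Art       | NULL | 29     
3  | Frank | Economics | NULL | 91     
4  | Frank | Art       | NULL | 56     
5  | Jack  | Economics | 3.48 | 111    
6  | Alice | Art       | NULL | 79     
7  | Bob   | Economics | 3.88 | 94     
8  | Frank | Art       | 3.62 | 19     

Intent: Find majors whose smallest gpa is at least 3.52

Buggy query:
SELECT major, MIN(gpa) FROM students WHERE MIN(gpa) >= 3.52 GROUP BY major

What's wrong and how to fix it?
Bug: MIN() in WHERE is a misuse of aggregate

Fix: Replace WHERE with HAVING after the GROUP BY

Corrected query:
SELECT major, MIN(gpa) FROM students GROUP BY major HAVING MIN(gpa) >= 3.52

Result:
major | MIN(gpa)
------+---------
Art   | 3.62    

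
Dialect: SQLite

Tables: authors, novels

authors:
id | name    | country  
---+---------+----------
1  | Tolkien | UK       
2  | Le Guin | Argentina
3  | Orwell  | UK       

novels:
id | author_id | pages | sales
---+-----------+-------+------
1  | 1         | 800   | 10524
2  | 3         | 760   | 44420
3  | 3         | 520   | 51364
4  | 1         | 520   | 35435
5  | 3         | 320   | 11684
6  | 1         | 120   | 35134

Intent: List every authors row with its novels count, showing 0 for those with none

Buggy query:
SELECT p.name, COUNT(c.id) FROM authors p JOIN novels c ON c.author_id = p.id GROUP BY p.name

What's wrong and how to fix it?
Bug: An inner join excludes parents with zero children

Fix: Switch to LEFT JOIN to retain unmatched parent rows

Corrected query:
SELECT p.name, COUNT(c.id) FROM authors p LEFT JOIN novels c ON c.author_id = p.id GROUP BY p.name

Result:
name    | COUNT(c.id)
--------+------------
Le Guin | 0          
Orwell  | 3          
Tolkien | 3          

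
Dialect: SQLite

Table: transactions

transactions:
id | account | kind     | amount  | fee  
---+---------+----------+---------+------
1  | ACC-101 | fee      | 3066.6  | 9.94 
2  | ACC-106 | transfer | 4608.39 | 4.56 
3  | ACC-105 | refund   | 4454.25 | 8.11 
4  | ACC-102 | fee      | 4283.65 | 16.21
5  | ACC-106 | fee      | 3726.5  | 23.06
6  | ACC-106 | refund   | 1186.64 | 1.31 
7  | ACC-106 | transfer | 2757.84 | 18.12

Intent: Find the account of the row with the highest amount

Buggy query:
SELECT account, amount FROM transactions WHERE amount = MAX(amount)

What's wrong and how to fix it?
Bug: WHERE is evaluated per row; an aggregate over the whole table isn't defined there

Fix: Use a subquery: WHERE amount = (SELECT MAX(amount) FROM transactions)

Corrected query:
SELECT account, amount FROM transactions WHERE amount = (SELECT MAX(amount) FROM transactions)

Result:
account | amount 
--------+--------
ACC-106 | 4608.39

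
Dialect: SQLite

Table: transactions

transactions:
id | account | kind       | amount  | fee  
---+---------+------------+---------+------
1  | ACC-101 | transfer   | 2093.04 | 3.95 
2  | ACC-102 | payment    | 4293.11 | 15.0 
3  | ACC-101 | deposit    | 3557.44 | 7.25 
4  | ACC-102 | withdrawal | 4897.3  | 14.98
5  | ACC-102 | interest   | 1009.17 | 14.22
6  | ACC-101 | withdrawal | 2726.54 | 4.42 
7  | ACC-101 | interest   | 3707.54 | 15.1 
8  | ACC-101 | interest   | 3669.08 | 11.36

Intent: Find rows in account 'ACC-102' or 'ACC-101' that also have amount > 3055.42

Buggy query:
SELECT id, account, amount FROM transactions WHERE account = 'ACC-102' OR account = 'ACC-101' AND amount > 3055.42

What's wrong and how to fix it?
Bug: Without parentheses, AND is evaluated before OR, so the amount filter only applies to the 'ACC-101' branch

Fix: Group the OR with parentheses (or use IN), then AND the threshold

Corrected query:
SELECT id, account, amount FROM transactions WHERE (account = 'ACC-102' OR account = 'ACC-101') AND amount > 3055.42

Result:
id | account | amount 
---+---------+--------
2  | ACC-102 | 4293.11
3  | ACC-101 | 3557.44
4  | ACC-102 | 4897.3 
7  | ACC-101 | 3707.54
8  | ACC-101 | 3669.08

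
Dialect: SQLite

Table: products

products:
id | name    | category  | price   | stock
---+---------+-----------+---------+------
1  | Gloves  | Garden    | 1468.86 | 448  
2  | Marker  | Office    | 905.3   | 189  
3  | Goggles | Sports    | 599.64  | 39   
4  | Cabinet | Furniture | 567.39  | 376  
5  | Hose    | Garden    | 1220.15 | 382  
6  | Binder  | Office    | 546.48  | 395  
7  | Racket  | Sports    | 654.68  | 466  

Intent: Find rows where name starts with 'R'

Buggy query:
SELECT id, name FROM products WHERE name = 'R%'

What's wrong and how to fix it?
Bug: '=' compares the literal string including the % character; pattern matching needs LIKE

Fix: Replace '=' with LIKE so 'R%' is treated as a pattern

Corrected query:
SELECT id, name FROM products WHERE name LIKE 'R%'

Result:
id | name  
---+-------
7  | Racket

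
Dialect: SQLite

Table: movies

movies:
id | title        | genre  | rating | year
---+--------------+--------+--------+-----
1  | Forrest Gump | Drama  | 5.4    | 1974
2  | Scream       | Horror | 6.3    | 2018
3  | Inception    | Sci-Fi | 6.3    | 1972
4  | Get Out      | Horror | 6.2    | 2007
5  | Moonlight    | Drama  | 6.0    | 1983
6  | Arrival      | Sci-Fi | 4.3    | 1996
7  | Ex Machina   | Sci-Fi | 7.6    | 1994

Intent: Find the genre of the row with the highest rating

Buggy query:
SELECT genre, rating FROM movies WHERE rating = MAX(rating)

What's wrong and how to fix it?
Bug: MAX(rating) is an aggregate and cannot be used directly in WHERE

Fix: Wrap MAX in a scalar subquery so WHERE compares against a single value

Corrected query:
SELECT genre, rating FROM movies WHERE rating = (SELECT MAX(rating) FROM movies)

Result:
genre  | rating
-------+-------
Sci-Fi | 7.6   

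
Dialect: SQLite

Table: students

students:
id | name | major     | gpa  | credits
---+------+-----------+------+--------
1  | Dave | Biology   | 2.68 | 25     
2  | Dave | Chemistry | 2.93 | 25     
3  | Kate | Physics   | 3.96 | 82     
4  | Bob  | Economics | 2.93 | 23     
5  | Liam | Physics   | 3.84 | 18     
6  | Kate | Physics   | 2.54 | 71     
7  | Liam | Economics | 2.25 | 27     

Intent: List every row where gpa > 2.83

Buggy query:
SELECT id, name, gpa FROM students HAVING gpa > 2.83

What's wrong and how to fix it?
Bug: This is a non-aggregate query (no GROUP BY, no aggregates), so in SQLite the HAVING clause is invalid here; a row-level condition belongs in WHERE

Fix: Replace HAVING with WHERE since the condition applies to individual rows

Corrected query:
SELECT id, name, gpa FROM students WHERE gpa > 2.83

Result:
id | name | gpa 
---+------+-----
2  | Dave | 2.93
3  | Kate | 3.96
4  | Bob  | 2.93
5  | Liam | 3.84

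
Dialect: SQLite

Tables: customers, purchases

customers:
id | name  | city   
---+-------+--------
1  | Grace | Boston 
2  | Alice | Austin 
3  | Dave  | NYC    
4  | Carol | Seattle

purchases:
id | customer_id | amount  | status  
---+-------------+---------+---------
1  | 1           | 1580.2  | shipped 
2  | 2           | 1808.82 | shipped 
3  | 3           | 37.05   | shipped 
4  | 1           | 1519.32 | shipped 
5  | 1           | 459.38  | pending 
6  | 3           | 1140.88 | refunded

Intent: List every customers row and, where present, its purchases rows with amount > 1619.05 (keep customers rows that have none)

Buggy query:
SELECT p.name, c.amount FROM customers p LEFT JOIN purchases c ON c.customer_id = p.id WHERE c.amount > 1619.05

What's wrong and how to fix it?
Bug: Filtering c.amount in WHERE discards the NULL rows produced by LEFT JOIN, turning it into an inner join

Fix: Put 'c.amount > 1619.05' in the JOIN's ON clause instead of WHERE

Corrected query:
SELECT p.name, c.amount FROM customers p LEFT JOIN purchases c ON c.customer_id = p.id AND c.amount > 1619.05

Result:
name  | amount 
------+--------
Grace | NULL   
Alice | 1808.82
Dave  | NULL   
Carol | NULL   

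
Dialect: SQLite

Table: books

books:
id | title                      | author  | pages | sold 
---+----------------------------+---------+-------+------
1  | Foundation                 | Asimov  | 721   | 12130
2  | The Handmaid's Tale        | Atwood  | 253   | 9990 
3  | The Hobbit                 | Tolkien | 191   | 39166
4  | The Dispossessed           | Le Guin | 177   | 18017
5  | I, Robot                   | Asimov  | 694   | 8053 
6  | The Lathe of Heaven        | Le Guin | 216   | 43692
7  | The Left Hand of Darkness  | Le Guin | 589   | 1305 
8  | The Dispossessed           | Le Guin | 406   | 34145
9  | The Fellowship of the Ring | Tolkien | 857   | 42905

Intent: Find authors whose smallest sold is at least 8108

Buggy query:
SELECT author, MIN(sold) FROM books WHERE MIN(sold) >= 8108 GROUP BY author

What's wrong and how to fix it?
Bug: MIN() in WHERE is a misuse of aggregate

Fix: Use HAVING for the per-group MIN condition

Corrected query:
SELECT author, MIN(sold) FROM books GROUP BY author HAVING MIN(sold) >= 8108

Result:
author  | MIN(sold)
--------+----------
Atwood  | 9990     
Tolkien | 39166    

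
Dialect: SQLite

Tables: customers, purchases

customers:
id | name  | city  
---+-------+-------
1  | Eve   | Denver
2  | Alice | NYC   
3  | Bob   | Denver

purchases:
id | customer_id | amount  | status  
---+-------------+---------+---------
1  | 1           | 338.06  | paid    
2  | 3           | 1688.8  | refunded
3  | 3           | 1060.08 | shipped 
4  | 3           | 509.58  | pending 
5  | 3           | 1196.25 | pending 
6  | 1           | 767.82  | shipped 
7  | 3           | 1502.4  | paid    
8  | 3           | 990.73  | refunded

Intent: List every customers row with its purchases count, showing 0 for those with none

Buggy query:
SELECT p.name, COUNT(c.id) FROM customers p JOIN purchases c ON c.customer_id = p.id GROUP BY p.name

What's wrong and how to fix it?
Bug: INNER JOIN drops customers rows that have no matching purchases rows

Fix: Switch to LEFT JOIN to retain unmatched parent rows

Corrected query:
SELECT p.name, COUNT(c.id) FROM customers p LEFT JOIN purchases c ON c.customer_id = p.id GROUP BY p.name

Result:
name  | COUNT(c.id)
------+------------
Alice | 0          
Bob   | 6          
Eve   | 2          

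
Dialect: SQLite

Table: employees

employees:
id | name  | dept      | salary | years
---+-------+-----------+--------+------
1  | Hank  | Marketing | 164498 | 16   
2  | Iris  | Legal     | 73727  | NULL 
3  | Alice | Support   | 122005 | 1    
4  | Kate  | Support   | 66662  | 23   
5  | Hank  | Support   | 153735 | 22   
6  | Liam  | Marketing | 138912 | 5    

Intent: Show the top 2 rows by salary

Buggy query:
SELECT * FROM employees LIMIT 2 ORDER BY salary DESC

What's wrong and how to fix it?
Bug: ORDER BY cannot follow LIMIT; LIMIT is the final clause

Fix: Sort with ORDER BY, then apply LIMIT

Corrected query:
SELECT * FROM employees ORDER BY salary DESC LIMIT 2

Result:
id | name | dept      | salary | years
---+------+-----------+--------+------
1  | Hank | Marketing | 164498 | 16   
5  | Hank | Support   | 153735 | 22   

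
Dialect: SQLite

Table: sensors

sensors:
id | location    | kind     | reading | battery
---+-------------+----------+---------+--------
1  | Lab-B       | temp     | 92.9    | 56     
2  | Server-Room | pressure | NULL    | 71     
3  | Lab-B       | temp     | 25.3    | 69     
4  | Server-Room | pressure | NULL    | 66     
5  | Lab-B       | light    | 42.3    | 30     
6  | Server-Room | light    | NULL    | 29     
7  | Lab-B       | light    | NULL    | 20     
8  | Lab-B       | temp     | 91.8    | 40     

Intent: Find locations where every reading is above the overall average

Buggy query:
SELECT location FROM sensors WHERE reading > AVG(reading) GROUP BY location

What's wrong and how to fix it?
Bug: WHERE evaluates per row before aggregation, so AVG() is unavailable

Fix: Compute the overall average in a scalar subquery and compare each group's MIN against it in HAVING

Corrected query:
SELECT location FROM sensors GROUP BY location HAVING MIN(reading) > (SELECT AVG(reading) FROM sensors)

Result:
(no rows)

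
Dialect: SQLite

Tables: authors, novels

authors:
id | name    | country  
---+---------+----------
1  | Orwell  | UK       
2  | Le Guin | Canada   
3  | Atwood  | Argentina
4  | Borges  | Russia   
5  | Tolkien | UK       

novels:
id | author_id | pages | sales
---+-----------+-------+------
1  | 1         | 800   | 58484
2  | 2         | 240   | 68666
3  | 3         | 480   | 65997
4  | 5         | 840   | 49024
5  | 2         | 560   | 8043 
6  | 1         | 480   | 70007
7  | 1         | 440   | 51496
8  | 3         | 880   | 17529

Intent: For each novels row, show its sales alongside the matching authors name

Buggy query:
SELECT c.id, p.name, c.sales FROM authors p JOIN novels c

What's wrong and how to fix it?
Bug: Missing join condition: each novels row is matched to all authors rows instead of just its own

Fix: Specify the join condition linking the foreign key to the parent id

Corrected query:
SELECT c.id, p.name, c.sales FROM authors p JOIN novels c ON c.author_id = p.id

Result:
id | name    | sales
---+---------+------
1  | Orwell  | 58484
2  | Le Guin | 68666
3  | Atwood  | 65997
4  | Tolkien | 49024
5  | Le Guin | 8043 
6  | Orwell  | 70007
7  | Orwell  | 51496
8  | Atwood  | 17529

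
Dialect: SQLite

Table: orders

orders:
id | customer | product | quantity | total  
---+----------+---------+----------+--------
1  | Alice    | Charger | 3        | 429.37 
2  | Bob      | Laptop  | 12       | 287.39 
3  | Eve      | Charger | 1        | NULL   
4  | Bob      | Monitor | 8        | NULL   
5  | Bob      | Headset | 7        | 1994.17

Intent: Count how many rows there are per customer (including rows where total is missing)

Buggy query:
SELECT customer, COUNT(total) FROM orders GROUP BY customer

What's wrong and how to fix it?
Bug: COUNT(column) counts non-NULL values only; rows with NULL total aren't counted

Fix: Use COUNT(*) to count all rows regardless of NULL

Corrected query:
SELECT customer, COUNT(*) FROM orders GROUP BY customer

Result:
customer | COUNT(*)
---------+---------
Alice    | 1       
Bob      | 3       
Eve      | 1       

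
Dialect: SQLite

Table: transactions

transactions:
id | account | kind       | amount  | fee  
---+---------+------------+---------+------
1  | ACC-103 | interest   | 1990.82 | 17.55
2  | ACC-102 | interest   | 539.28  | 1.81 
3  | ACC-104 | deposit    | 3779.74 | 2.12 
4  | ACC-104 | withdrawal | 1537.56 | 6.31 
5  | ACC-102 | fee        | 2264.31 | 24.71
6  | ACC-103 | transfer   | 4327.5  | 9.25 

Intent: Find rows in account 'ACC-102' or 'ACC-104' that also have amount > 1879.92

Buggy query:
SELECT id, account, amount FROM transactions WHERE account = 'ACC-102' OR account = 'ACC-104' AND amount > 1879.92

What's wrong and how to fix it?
Bug: AND binds tighter than OR, so this parses as account = 'ACC-102' OR (account = 'ACC-104' AND amount > 1879.92)

Fix: Group the OR with parentheses (or use IN), then AND the threshold

Corrected query:
SELECT id, account, amount FROM transactions WHERE (account = 'ACC-102' OR account = 'ACC-104') AND amount > 1879.92

Result:
id | account | amount 
---+---------+--------
3  | ACC-104 | 3779.74
5  | ACC-102 | 2264.31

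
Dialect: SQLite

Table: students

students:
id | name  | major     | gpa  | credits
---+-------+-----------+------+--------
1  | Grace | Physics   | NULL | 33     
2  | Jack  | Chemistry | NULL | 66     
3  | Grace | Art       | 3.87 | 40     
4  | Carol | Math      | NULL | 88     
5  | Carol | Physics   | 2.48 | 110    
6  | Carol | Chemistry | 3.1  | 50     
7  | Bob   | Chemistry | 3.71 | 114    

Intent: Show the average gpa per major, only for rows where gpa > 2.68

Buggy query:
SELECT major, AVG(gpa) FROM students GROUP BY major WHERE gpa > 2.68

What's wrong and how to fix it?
Bug: Row-level WHERE must come before GROUP BY in the clause order

Fix: Move the WHERE clause before GROUP BY

Corrected query:
SELECT major, AVG(gpa) FROM students WHERE gpa > 2.68 GROUP BY major

Result:
major     | AVG(gpa)
----------+---------
Art       | 3.87    
Chemistry | 3.405   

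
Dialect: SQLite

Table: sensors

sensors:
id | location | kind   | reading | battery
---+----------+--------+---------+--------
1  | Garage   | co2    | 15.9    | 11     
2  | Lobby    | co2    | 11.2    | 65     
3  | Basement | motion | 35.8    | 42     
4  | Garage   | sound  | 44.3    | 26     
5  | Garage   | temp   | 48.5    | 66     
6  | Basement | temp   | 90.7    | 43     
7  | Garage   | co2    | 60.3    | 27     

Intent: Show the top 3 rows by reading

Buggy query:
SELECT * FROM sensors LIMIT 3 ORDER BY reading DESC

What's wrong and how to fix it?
Bug: LIMIT must come after ORDER BY

Fix: Sort with ORDER BY, then apply LIMIT

Corrected query:
SELECT * FROM sensors ORDER BY reading DESC LIMIT 3

Result:
id | location | kind | reading | battery
---+----------+------+---------+--------
6  | Basement | temp | 90.7    | 43     
7  | Garage   | co2  | 60.3    | 27     
5  | Garage   | temp | 48.5    | 66     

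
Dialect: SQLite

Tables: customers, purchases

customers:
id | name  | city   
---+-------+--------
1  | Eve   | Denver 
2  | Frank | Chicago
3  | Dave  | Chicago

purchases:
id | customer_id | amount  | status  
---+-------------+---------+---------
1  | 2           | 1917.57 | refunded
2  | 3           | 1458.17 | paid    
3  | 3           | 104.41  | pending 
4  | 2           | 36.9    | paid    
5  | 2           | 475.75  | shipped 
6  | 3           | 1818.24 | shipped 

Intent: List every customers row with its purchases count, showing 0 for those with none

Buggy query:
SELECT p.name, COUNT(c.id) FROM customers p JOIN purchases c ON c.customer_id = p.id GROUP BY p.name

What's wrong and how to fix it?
Bug: INNER JOIN drops customers rows that have no matching purchases rows

Fix: Use LEFT JOIN so parents without children still appear (COUNT(c.id) gives 0)

Corrected query:
SELECT p.name, COUNT(c.id) FROM customers p LEFT JOIN purchases c ON c.customer_id = p.id GROUP BY p.name

Result:
name  | COUNT(c.id)
------+------------
Dave  | 3          
Eve   | 0          
Frank | 3          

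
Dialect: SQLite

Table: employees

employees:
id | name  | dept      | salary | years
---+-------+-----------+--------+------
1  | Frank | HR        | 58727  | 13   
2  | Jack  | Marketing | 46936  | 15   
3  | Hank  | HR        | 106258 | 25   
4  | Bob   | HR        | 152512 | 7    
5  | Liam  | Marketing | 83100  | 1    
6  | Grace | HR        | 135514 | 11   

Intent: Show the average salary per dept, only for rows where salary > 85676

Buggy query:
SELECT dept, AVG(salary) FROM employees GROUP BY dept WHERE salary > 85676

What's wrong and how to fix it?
Bug: WHERE cannot follow GROUP BY

Fix: Place WHERE between FROM and GROUP BY

Corrected query:
SELECT dept, AVG(salary) FROM employees WHERE salary > 85676 GROUP BY dept

Result:
dept | AVG(salary)
-----+------------
HR   | 131428     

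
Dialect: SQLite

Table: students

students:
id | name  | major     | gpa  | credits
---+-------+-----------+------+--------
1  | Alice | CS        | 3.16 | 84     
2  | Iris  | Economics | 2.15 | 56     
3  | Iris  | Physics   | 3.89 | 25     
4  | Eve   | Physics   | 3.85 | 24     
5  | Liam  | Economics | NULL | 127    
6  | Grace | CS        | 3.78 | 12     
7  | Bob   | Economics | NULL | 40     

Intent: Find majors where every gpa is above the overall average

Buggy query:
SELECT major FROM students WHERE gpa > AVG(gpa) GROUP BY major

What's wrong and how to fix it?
Bug: AVG() is an aggregate; it can't sit directly in WHERE

Fix: Compute the overall average in a scalar subquery and compare each group's MIN against it in HAVING

Corrected query:
SELECT major FROM students GROUP BY major HAVING MIN(gpa) > (SELECT AVG(gpa) FROM students)

Result:
major  
-------
Physics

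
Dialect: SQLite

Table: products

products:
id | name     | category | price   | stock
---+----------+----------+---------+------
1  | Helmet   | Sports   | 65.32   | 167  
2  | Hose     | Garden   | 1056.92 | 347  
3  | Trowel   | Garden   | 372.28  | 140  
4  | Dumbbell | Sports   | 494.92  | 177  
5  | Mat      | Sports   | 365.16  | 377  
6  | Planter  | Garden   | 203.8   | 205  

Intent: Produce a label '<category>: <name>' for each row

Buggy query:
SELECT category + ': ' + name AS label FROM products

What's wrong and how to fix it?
Bug: SQLite uses || for string concatenation; + coerces text to numbers (yielding 0)

Fix: Use the || operator for string concatenation

Corrected query:
SELECT category || ': ' || name AS label FROM products

Result:
label           
----------------
Sports: Helmet  
Garden: Hose    
Garden: Trowel  
Sports: Dumbbell
Sports: Mat     
Garden: Planter 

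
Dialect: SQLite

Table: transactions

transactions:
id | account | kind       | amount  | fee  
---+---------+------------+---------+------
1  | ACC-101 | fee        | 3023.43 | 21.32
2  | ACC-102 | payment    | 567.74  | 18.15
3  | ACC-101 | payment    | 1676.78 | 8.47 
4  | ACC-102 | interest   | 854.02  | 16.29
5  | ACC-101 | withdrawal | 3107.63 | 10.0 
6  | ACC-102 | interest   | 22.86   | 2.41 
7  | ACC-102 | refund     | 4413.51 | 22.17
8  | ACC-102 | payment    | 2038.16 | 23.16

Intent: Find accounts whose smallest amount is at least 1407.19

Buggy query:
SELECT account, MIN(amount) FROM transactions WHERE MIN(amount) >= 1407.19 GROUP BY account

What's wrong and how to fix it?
Bug: MIN() in WHERE is a misuse of aggregate

Fix: Replace WHERE with HAVING after the GROUP BY

Corrected query:
SELECT account, MIN(amount) FROM transactions GROUP BY account HAVING MIN(amount) >= 1407.19

Result:
account | MIN(amount)
--------+------------
ACC-101 | 1676.78    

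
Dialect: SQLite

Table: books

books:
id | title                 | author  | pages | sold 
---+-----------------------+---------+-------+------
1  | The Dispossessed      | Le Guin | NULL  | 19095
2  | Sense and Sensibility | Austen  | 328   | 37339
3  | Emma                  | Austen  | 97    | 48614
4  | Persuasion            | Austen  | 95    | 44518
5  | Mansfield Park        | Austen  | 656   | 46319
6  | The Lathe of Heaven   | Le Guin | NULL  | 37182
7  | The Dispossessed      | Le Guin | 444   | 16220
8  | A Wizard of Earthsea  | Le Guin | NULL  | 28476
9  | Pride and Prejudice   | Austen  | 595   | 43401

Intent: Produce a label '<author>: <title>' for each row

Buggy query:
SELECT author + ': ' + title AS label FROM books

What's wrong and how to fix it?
Bug: '+' is numeric addition; on text columns SQLite converts them to 0 instead of concatenating

Fix: Use the || operator for string concatenation

Corrected query:
SELECT author || ': ' || title AS label FROM books

Result:
label                        
-----------------------------
Le Guin: The Dispossessed    
Austen: Sense and Sensibility
Austen: Emma                 
Austen: Persuasion           
Austen: Mansfield Park       
Le Guin: The Lathe of Heaven 
Le Guin: The Dispossessed    
Le Guin: A Wizard of Earthsea
Austen: Pride and Prejudice  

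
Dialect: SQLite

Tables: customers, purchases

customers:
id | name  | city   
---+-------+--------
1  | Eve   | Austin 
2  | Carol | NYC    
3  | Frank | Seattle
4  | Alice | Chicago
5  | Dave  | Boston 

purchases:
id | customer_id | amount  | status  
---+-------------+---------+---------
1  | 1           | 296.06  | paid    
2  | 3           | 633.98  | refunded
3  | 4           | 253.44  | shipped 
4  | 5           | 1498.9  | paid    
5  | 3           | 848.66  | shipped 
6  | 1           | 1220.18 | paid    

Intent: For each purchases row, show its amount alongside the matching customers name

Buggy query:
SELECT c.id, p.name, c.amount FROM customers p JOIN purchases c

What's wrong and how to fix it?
Bug: Missing join condition: each purchases row is matched to all customers rows instead of just its own

Fix: Add ON c.customer_id = p.id to the JOIN

Corrected query:
SELECT c.id, p.name, c.amount FROM customers p JOIN purchases c ON c.customer_id = p.id

Result:
id | name  | amount 
---+-------+--------
1  | Eve   | 296.06 
2  | Frank | 633.98 
3  | Alice | 253.44 
4  | Dave  | 1498.9 
5  | Frank | 848.66 
6  | Eve   | 1220.18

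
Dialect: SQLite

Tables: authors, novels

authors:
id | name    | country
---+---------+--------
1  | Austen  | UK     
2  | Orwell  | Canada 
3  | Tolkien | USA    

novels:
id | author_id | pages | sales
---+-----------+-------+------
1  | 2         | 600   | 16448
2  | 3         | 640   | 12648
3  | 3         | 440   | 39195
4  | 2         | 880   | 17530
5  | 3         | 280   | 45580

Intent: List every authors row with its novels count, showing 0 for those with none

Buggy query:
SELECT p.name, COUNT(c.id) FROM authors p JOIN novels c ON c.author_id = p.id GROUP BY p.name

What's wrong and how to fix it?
Bug: INNER JOIN drops authors rows that have no matching novels rows

Fix: Switch to LEFT JOIN to retain unmatched parent rows

Corrected query:
SELECT p.name, COUNT(c.id) FROM authors p LEFT JOIN novels c ON c.author_id = p.id GROUP BY p.name

Result:
name    | COUNT(c.id)
--------+------------
Austen  | 0          
Orwell  | 2          
Tolkien | 3          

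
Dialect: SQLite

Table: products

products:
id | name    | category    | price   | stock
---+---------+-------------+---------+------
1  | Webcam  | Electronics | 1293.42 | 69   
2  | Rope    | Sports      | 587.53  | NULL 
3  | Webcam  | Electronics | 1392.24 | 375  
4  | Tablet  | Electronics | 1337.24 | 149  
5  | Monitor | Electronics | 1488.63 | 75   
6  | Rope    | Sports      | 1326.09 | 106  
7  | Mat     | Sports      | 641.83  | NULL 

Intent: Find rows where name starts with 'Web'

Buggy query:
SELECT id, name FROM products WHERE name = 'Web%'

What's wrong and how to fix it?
Bug: Wildcards only work with LIKE; '=' treats '%' as a literal character

Fix: Use LIKE for wildcard pattern matching

Corrected query:
SELECT id, name FROM products WHERE name LIKE 'Web%'

Result:
id | name  
---+-------
1  | Webcam
3  | Webcam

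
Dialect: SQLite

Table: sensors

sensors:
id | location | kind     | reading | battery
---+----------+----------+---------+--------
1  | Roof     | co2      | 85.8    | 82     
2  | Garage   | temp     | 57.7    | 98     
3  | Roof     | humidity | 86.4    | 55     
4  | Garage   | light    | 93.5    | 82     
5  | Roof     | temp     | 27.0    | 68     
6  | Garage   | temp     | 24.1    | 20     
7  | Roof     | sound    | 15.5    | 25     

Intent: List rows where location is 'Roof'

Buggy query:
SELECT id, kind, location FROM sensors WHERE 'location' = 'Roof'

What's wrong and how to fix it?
Bug: Single quotes denote string literals in SQL; the column name is being compared as a constant string

Fix: Reference the column as location without single quotes

Corrected query:
SELECT id, kind, location FROM sensors WHERE location = 'Roof'

Result:
id | kind     | location
---+----------+---------
1  | co2      | Roof    
3  | humidity | Roof    
5  | temp     | Roof    
7  | sound    | Roof    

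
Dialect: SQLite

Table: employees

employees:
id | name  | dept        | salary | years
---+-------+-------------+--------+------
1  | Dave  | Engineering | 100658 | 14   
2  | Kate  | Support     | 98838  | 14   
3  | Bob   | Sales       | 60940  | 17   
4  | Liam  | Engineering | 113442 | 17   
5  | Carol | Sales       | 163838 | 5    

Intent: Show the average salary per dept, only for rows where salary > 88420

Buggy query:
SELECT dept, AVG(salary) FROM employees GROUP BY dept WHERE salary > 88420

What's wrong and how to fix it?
Bug: Row-level WHERE must come before GROUP BY in the clause order

Fix: Move the WHERE clause before GROUP BY

Corrected query:
SELECT dept, AVG(salary) FROM employees WHERE salary > 88420 GROUP BY dept

Result:
dept        | AVG(salary)
------------+------------
Engineering | 107050     
Sales       | 163838     
Support     | 98838      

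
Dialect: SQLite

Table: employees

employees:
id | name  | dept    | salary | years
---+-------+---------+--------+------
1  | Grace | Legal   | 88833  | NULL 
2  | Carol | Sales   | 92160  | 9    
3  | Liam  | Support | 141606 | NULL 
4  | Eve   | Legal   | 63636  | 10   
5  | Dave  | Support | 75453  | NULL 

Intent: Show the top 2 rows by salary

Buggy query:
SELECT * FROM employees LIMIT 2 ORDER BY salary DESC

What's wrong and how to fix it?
Bug: LIMIT must come after ORDER BY

Fix: Swap the clauses: ORDER BY first, then LIMIT

Corrected query:
SELECT * FROM employees ORDER BY salary DESC LIMIT 2

Result:
id | name  | dept    | salary | years
---+-------+---------+--------+------
3  | Liam  | Support | 141606 | NULL 
2  | Carol | Sales   | 92160  | 9    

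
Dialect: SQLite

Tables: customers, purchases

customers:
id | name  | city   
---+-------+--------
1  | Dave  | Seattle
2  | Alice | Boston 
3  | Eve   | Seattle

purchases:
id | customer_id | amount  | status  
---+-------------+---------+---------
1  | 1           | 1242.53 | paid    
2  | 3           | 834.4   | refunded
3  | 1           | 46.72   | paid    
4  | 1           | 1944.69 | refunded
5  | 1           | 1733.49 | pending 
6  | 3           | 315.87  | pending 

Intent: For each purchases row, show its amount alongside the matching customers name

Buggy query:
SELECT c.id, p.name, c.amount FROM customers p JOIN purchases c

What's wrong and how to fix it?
Bug: JOIN with no ON clause produces a cartesian product; every purchases row pairs with every customers row

Fix: Add ON c.customer_id = p.id to the JOIN

Corrected query:
SELECT c.id, p.name, c.amount FROM customers p JOIN purchases c ON c.customer_id = p.id

Result:
id | name | amount 
---+------+--------
1  | Dave | 1242.53
2  | Eve  | 834.4  
3  | Dave | 46.72  
4  | Dave | 1944.69
5  | Dave | 1733.49
6  | Eve  | 315.87 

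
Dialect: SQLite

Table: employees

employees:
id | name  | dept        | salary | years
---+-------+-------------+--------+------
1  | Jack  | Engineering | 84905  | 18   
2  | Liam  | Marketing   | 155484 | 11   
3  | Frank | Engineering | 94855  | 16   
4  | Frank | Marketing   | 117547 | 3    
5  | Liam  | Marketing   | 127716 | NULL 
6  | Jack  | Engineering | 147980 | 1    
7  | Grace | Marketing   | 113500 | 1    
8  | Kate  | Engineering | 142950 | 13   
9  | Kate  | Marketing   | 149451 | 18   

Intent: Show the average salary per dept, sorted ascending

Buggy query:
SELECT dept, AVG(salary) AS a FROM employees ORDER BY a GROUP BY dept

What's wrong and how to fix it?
Bug: ORDER BY appears before GROUP BY; SQL clause order requires GROUP BY first

Fix: Reorder: SELECT … FROM … GROUP BY … ORDER BY …

Corrected query:
SELECT dept, AVG(salary) AS a FROM employees GROUP BY dept ORDER BY a

Result:
dept        | a       
------------+---------
Engineering | 117672.5
Marketing   | 132739.6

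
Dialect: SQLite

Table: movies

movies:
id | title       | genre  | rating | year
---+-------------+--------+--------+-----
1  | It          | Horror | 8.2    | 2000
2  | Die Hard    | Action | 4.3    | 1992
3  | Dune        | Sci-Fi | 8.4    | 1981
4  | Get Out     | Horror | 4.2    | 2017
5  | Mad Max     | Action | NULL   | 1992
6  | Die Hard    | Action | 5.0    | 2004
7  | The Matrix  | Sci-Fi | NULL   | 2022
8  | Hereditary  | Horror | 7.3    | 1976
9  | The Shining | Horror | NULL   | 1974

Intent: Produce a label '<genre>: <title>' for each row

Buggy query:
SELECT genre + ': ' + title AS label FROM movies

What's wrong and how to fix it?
Bug: SQLite uses || for string concatenation; + coerces text to numbers (yielding 0)

Fix: Use the || operator for string concatenation

Corrected query:
SELECT genre || ': ' || title AS label FROM movies

Result:
label              
-------------------
Horror: It         
Action: Die Hard   
Sci-Fi: Dune       
Horror: Get Out    
Action: Mad Max    
Action: Die Hard   
Sci-Fi: The Matrix 
Horror: Hereditary 
Horror: The Shining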